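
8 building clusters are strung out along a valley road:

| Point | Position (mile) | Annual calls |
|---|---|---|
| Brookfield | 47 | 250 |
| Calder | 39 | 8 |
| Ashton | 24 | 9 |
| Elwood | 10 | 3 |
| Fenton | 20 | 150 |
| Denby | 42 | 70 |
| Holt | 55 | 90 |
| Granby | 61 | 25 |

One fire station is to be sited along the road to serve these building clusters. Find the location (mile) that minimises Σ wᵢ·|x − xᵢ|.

x = 47

For a sum of weighted absolute distances on a line, the optimum is the weighted median (not the mean). Total weight W = 605; half-weight = 302.5.
Sort by position and accumulate weight:
  mile 10 (Elwood, w=3) → cum 3
  mile 20 (Fenton, w=150) → cum 153
  mile 24 (Ashton, w=9) → cum 162
  mile 39 (Calder, w=8) → cum 170
  mile 42 (Denby, w=70) → cum 240
  mile 47 (Brookfield, w=250) → cum 490  ≥ 302.5 → median here
  mile 55 (Holt, w=90) → cum 580
  mile 61 (Granby, w=25) → cum 605
Optimal location: mile 47.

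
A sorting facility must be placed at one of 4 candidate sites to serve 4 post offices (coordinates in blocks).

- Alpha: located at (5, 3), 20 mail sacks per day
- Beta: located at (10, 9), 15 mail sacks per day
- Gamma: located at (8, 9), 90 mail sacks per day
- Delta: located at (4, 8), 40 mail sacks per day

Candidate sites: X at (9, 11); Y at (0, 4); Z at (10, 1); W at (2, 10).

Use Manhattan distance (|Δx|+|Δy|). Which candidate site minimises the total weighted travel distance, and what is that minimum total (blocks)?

Total weighted distance at each candidate:
  X (9, 11): total = 875
  Y (0, 4): total = 1835
  Z (10, 1): total = 1680
  W (2, 10): total = 1125
Minimum is at X with total 875 blocks.

X, total 875 blocks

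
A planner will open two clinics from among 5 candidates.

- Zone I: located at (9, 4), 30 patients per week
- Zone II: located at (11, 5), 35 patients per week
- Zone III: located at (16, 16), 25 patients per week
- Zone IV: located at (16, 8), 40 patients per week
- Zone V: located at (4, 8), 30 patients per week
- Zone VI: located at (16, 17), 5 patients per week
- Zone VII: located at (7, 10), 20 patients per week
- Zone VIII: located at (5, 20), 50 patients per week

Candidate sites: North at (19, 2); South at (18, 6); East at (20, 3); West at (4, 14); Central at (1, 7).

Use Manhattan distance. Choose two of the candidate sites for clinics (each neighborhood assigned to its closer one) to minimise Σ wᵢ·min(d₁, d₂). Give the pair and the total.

Evaluate every pair (each demand assigned to the nearer of the two):
  {South, West}: total = 1805
  {North, West}: total = 2200
  {East, West}: total = 2200
  {South, Central}: total = 2285
  {West, Central}: total = 2425
  {North, Central}: total = 2740
  {East, Central}: total = 2740
  {North, South}: total = 3265
  {South, East}: total = 3265
  {North, East}: total = 4250
Best pair: {South, West} with total 1805.

{South, West}, total 1805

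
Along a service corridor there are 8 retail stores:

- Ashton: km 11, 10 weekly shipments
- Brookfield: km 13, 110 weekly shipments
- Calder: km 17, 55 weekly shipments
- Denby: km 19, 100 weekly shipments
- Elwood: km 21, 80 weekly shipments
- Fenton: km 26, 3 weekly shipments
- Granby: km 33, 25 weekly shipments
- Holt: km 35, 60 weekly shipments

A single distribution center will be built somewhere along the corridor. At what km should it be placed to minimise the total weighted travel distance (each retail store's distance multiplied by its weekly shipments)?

x = 19

For a sum of weighted absolute distances on a line, the optimum is the weighted median (not the mean). Total weight W = 443; half-weight = 221.5.
Sort by position and accumulate weight:
  km 11 (Ashton, w=10) → cum 10
  km 13 (Brookfield, w=110) → cum 120
  km 17 (Calder, w=55) → cum 175
  km 19 (Denby, w=100) → cum 275  ≥ 221.5 → median here
  km 21 (Elwood, w=80) → cum 355
  km 26 (Fenton, w=3) → cum 358
  km 33 (Granby, w=25) → cum 383
  km 35 (Holt, w=60) → cum 443
Optimal location: km 19.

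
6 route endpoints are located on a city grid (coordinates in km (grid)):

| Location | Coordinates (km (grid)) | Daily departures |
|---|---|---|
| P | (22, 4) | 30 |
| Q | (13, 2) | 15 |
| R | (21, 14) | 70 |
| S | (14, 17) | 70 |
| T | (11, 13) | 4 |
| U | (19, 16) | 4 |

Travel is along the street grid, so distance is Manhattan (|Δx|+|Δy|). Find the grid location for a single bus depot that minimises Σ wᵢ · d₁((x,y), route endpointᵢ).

(21, 14)

Manhattan distance separates: Σwᵢ(|x−xᵢ|+|y−yᵢ|) = Σwᵢ|x−xᵢ| + Σwᵢ|y−yᵢ|, so x and y are optimised independently as 1-D weighted medians.
Total weight W = 193; half = 96.5.
x-coordinate, sorted with cumulative weight:
  x=11 (T, w=4) cum 4
  x=13 (Q, w=15) cum 19
  x=14 (S, w=70) cum 89
  x=19 (U, w=4) cum 93
  x=21 (R, w=70) cum 163  ← median
  x=22 (P, w=30) cum 193
⇒ x* = 21
y-coordinate, sorted with cumulative weight:
  y=2 (Q, w=15) cum 15
  y=4 (P, w=30) cum 45
  y=13 (T, w=4) cum 49
  y=14 (R, w=70) cum 119  ← median
  y=16 (U, w=4) cum 123
  y=17 (S, w=70) cum 193
⇒ y* = 14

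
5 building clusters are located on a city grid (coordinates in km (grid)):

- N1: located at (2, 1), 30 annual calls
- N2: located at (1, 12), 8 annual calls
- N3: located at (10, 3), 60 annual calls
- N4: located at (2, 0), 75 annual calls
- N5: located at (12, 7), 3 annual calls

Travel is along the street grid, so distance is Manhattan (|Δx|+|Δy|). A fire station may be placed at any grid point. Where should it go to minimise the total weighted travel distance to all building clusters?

Manhattan distance separates: Σwᵢ(|x−xᵢ|+|y−yᵢ|) = Σwᵢ|x−xᵢ| + Σwᵢ|y−yᵢ|, so x and y are optimised independently as 1-D weighted medians.
Total weight W = 176; half = 88.
x-coordinate, sorted with cumulative weight:
  x=1 (N2, w=8) cum 8
  x=2 (N1, w=30) cum 38
  x=2 (N4, w=75) cum 113  ← median
  x=10 (N3, w=60) cum 173
  x=12 (N5, w=3) cum 176
⇒ x* = 2
y-coordinate, sorted with cumulative weight:
  y=0 (N4, w=75) cum 75
  y=1 (N1, w=30) cum 105  ← median
  y=3 (N3, w=60) cum 165
  y=7 (N5, w=3) cum 168
  y=12 (N2, w=8) cum 176
⇒ y* = 1

(2, 1)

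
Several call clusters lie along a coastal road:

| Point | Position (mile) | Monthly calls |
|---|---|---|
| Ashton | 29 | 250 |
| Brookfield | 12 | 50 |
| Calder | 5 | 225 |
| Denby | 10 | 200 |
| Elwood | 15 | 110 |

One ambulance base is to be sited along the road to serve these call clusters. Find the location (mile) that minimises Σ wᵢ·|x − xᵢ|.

For a sum of weighted absolute distances on a line, the optimum is the weighted median (not the mean). Total weight W = 835; half-weight = 417.5.
Sort by position and accumulate weight:
  mile 5 (Calder, w=225) → cum 225
  mile 10 (Denby, w=200) → cum 425  ≥ 417.5 → median here
  mile 12 (Brookfield, w=50) → cum 475
  mile 15 (Elwood, w=110) → cum 585
  mile 29 (Ashton, w=250) → cum 835
Optimal location: mile 10.

x = 10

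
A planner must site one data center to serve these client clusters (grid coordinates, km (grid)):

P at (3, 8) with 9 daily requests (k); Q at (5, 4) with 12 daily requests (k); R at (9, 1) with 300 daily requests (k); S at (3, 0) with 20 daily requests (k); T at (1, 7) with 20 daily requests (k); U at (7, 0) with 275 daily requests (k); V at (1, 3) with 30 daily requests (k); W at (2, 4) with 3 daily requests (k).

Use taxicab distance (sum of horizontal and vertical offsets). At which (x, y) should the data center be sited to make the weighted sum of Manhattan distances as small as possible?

Manhattan distance separates: Σwᵢ(|x−xᵢ|+|y−yᵢ|) = Σwᵢ|x−xᵢ| + Σwᵢ|y−yᵢ|, so x and y are optimised independently as 1-D weighted medians.
Total weight W = 669; half = 334.5.
x-coordinate, sorted with cumulative weight:
  x=1 (T, w=20) cum 20
  x=1 (V, w=30) cum 50
  x=2 (W, w=3) cum 53
  x=3 (P, w=9) cum 62
  x=3 (S, w=20) cum 82
  x=5 (Q, w=12) cum 94
  x=7 (U, w=275) cum 369  ← median
  x=9 (R, w=300) cum 669
⇒ x* = 7
y-coordinate, sorted with cumulative weight:
  y=0 (S, w=20) cum 20
  y=0 (U, w=275) cum 295
  y=1 (R, w=300) cum 595  ← median
  y=3 (V, w=30) cum 625
  y=4 (Q, w=12) cum 637
  y=4 (W, w=3) cum 640
  y=7 (T, w=20) cum 660
  y=8 (P, w=9) cum 669
⇒ y* = 1

(7, 1)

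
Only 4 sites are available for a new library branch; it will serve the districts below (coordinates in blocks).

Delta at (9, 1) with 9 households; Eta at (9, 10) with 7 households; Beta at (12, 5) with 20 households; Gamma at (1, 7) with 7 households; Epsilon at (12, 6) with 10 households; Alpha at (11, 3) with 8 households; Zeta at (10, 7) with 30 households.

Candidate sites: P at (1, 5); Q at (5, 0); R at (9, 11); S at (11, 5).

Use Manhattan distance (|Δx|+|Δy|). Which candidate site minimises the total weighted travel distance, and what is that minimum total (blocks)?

S, total 333 blocks

Total weighted distance at each candidate:
  P (1, 5): total = 979
  Q (5, 0): total = 1022
  R (9, 11): total = 671
  S (11, 5): total = 333
Minimum is at S with total 333 blocks.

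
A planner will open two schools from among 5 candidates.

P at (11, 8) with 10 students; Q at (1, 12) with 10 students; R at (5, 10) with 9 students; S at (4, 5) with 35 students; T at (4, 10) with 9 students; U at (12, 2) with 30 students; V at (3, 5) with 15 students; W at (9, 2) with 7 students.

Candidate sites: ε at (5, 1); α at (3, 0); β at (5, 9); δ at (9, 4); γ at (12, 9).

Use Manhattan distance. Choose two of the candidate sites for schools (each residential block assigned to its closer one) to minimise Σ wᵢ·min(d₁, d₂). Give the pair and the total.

{β, δ}, total 586

Evaluate every pair (each demand assigned to the nearer of the two):
  {β, δ}: total = 586
  {β, γ}: total = 662
  {ε, β}: total = 707
  {δ, γ}: total = 792
  {α, β}: total = 803
  {ε, δ}: total = 810
  {ε, γ}: total = 823
  {α, δ}: total = 838
  {α, γ}: total = 864
  {ε, α}: total = 966
Best pair: {β, δ} with total 586.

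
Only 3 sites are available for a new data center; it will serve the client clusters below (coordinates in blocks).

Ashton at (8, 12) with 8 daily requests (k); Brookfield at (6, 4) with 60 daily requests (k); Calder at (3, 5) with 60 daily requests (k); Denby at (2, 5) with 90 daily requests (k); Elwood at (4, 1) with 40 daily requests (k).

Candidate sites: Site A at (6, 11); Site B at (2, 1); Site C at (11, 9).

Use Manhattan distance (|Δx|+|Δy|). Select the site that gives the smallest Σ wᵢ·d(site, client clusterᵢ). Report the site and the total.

Site B, total 1296 blocks

Total weighted distance at each candidate:
  Site A (6, 11): total = 2364
  Site B (2, 1): total = 1296
  Site C (11, 9): total = 3138
Minimum is at Site B with total 1296 blocks.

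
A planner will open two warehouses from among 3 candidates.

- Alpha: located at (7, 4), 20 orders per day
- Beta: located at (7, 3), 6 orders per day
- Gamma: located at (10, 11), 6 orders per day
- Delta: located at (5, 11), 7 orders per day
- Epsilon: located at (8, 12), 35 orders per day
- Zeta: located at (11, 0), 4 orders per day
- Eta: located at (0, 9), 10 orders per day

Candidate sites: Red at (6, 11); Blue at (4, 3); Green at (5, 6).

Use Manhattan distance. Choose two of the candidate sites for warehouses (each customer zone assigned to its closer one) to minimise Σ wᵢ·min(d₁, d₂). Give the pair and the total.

{Red, Blue}, total 354

Evaluate every pair (each demand assigned to the nearer of the two):
  {Red, Blue}: total = 354
  {Red, Green}: total = 374
  {Blue, Green}: total = 628
Best pair: {Red, Blue} with total 354.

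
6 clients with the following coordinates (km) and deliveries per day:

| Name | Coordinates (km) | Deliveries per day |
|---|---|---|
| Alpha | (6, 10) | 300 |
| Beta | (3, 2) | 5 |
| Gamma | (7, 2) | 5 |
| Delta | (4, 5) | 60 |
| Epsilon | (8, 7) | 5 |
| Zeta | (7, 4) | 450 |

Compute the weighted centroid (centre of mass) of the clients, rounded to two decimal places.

The minimiser of Σwᵢ‖p−pᵢ‖² is the weighted centroid p* = (Σwᵢpᵢ)/(Σwᵢ).
Σwᵢ = 825.
Σwᵢxᵢ = 300·6 + 5·3 + 5·7 + 60·4 + 5·8 + 450·7 = 5280.
Σwᵢyᵢ = 300·10 + 5·2 + 5·2 + 60·5 + 5·7 + 450·4 = 5155.
x* = 5280/825 = 6.40, y* = 5155/825 = 6.25.

(6.40, 6.25)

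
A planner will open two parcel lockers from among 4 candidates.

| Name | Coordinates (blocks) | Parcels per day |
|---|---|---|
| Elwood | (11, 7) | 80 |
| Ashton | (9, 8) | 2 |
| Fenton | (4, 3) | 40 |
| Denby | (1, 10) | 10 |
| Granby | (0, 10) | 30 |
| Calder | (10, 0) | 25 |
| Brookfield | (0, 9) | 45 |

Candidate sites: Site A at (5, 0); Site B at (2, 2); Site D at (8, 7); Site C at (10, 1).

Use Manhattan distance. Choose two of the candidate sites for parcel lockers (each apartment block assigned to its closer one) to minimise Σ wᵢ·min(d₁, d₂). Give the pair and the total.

Evaluate every pair (each demand assigned to the nearer of the two):
  {Site B, Site D}: total = 1384
  {Site A, Site D}: total = 1409
  {Site D, Site C}: total = 1469
  {Site B, Site C}: total = 1516
  {Site A, Site C}: total = 1981
  {Site A, Site B}: total = 2104
Best pair: {Site B, Site D} with total 1384.

{Site B, Site D}, total 1384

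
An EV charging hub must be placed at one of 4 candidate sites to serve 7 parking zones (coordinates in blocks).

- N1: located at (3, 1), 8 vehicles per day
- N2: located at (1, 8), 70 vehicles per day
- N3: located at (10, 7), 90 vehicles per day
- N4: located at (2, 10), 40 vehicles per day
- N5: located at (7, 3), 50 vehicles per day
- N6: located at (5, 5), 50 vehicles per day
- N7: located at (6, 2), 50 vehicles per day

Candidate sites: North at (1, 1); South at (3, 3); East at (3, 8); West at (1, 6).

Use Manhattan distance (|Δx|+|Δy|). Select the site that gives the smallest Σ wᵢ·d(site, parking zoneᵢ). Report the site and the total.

Total weighted distance at each candidate:
  North (1, 1): total = 3356
  South (3, 3): total = 2416
  East (3, 8): total = 2186
  West (1, 6): total = 2446
Minimum is at East with total 2186 blocks.

East, total 2186 blocks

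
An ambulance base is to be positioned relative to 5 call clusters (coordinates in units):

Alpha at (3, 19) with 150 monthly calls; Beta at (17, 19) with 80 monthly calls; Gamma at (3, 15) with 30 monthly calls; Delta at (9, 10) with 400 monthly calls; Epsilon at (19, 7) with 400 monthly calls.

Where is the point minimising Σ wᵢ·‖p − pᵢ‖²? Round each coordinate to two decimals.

(12.36, 10.96)

The minimiser of Σwᵢ‖p−pᵢ‖² is the weighted centroid p* = (Σwᵢpᵢ)/(Σwᵢ).
Σwᵢ = 1060.
Σwᵢxᵢ = 150·3 + 80·17 + 30·3 + 400·9 + 400·19 = 13100.
Σwᵢyᵢ = 150·19 + 80·19 + 30·15 + 400·10 + 400·7 = 11620.
x* = 13100/1060 = 12.36, y* = 11620/1060 = 10.96.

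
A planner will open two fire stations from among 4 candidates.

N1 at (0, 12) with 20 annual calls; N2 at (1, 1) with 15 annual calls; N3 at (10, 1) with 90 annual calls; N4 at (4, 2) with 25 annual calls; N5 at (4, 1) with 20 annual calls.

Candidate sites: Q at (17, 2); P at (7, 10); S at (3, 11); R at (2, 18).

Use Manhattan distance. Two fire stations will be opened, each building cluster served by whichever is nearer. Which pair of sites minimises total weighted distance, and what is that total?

{Q, S}, total 1450

Evaluate every pair (each demand assigned to the nearer of the two):
  {Q, S}: total = 1450
  {Q, P}: total = 1640
  {Q, R}: total = 1740
  {P, S}: total = 1810
  {P, R}: total = 1980
  {S, R}: total = 2260
Best pair: {Q, S} with total 1450.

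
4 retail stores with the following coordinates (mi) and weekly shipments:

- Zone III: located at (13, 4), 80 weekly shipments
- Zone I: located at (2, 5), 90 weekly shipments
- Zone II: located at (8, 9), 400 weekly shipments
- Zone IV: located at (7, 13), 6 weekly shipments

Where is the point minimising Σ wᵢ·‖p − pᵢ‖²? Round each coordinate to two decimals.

The minimiser of Σwᵢ‖p−pᵢ‖² is the weighted centroid p* = (Σwᵢpᵢ)/(Σwᵢ).
Σwᵢ = 576.
Σwᵢxᵢ = 80·13 + 90·2 + 400·8 + 6·7 = 4462.
Σwᵢyᵢ = 80·4 + 90·5 + 400·9 + 6·13 = 4448.
x* = 4462/576 = 7.75, y* = 4448/576 = 7.72.

(7.75, 7.72)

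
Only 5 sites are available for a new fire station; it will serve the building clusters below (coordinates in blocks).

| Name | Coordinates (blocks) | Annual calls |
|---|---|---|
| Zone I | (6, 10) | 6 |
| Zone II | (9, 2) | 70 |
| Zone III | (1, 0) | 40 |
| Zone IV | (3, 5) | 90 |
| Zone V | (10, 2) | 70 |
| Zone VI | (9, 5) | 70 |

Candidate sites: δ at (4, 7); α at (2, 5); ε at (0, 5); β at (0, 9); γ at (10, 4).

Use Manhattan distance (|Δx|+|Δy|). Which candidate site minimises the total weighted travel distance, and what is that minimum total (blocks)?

Total weighted distance at each candidate:
  δ (4, 7): total = 2660
  α (2, 5): total = 2344
  ε (0, 5): total = 2956
  β (0, 9): total = 4292
  γ (10, 4): total = 1790
Minimum is at γ with total 1790 blocks.

γ, total 1790 blocks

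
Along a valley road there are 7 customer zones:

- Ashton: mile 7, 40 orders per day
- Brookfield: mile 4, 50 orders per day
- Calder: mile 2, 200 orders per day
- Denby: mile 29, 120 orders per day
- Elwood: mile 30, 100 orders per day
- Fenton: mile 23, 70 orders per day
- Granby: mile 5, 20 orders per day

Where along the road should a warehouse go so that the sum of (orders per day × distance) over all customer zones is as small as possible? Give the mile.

For a sum of weighted absolute distances on a line, the optimum is the weighted median (not the mean). Total weight W = 600; half-weight = 300.
Sort by position and accumulate weight:
  mile 2 (Calder, w=200) → cum 200
  mile 4 (Brookfield, w=50) → cum 250
  mile 5 (Granby, w=20) → cum 270
  mile 7 (Ashton, w=40) → cum 310  ≥ 300 → median here
  mile 23 (Fenton, w=70) → cum 380
  mile 29 (Denby, w=120) → cum 500
  mile 30 (Elwood, w=100) → cum 600
Optimal location: mile 7.

x = 7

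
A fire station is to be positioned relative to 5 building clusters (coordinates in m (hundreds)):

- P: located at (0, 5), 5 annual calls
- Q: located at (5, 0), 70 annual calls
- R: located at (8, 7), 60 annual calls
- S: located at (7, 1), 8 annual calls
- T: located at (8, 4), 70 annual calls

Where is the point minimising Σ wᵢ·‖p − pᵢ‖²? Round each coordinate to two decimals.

(6.79, 3.44)

The minimiser of Σwᵢ‖p−pᵢ‖² is the weighted centroid p* = (Σwᵢpᵢ)/(Σwᵢ).
Σwᵢ = 213.
Σwᵢxᵢ = 5·0 + 70·5 + 60·8 + 8·7 + 70·8 = 1446.
Σwᵢyᵢ = 5·5 + 70·0 + 60·7 + 8·1 + 70·4 = 733.
x* = 1446/213 = 6.79, y* = 733/213 = 3.44.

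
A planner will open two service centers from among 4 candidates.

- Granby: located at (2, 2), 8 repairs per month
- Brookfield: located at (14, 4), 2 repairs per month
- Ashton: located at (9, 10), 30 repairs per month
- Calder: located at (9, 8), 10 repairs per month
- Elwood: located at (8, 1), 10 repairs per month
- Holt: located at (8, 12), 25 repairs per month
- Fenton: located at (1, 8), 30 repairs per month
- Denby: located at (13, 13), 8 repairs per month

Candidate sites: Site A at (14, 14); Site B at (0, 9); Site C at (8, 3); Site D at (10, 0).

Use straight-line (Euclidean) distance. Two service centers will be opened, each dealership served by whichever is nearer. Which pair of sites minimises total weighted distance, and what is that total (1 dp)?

{Site A, Site B}, total 673.4

Evaluate every pair (each demand assigned to the nearer of the two):
  {Site A, Site B}: total = 673.4
  {Site B, Site C}: total = 689.4
  {Site A, Site C}: total = 751.4
  {Site B, Site D}: total = 807.0
  {Site A, Site D}: total = 900.5
  {Site C, Site D}: total = 915.6
Best pair: {Site A, Site B} with total 673.4.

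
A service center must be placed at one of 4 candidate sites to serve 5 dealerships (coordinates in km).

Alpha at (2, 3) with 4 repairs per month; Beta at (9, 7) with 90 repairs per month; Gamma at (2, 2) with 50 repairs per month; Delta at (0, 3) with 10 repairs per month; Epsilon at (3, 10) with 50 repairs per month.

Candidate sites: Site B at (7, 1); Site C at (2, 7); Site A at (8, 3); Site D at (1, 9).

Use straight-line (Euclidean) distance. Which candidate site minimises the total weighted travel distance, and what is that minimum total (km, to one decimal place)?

Site C, total 1098.8 km

Total weighted distance at each candidate:
  Site B (7, 1): total = 1410.9
  Site C (2, 7): total = 1098.8
  Site A (8, 3): total = 1209.3
  Site D (1, 9): total = 1292.7
Minimum is at Site C with total 1098.8 km.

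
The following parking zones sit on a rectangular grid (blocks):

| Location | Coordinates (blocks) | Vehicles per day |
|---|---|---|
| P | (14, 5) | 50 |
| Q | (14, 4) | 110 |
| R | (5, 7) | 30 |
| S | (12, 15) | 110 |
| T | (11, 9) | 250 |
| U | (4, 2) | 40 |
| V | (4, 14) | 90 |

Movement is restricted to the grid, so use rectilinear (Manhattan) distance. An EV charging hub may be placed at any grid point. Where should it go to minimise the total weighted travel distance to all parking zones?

(11, 9)

Manhattan distance separates: Σwᵢ(|x−xᵢ|+|y−yᵢ|) = Σwᵢ|x−xᵢ| + Σwᵢ|y−yᵢ|, so x and y are optimised independently as 1-D weighted medians.
Total weight W = 680; half = 340.
x-coordinate, sorted with cumulative weight:
  x=4 (U, w=40) cum 40
  x=4 (V, w=90) cum 130
  x=5 (R, w=30) cum 160
  x=11 (T, w=250) cum 410  ← median
  x=12 (S, w=110) cum 520
  x=14 (P, w=50) cum 570
  x=14 (Q, w=110) cum 680
⇒ x* = 11
y-coordinate, sorted with cumulative weight:
  y=2 (U, w=40) cum 40
  y=4 (Q, w=110) cum 150
  y=5 (P, w=50) cum 200
  y=7 (R, w=30) cum 230
  y=9 (T, w=250) cum 480  ← median
  y=14 (V, w=90) cum 570
  y=15 (S, w=110) cum 680
⇒ y* = 9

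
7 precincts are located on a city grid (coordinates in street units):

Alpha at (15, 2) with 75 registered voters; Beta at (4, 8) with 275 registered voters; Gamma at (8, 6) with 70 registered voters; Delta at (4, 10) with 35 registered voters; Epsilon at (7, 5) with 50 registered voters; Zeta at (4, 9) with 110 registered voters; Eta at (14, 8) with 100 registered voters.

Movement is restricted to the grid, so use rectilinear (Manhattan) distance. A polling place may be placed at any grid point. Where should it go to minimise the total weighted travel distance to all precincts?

Manhattan distance separates: Σwᵢ(|x−xᵢ|+|y−yᵢ|) = Σwᵢ|x−xᵢ| + Σwᵢ|y−yᵢ|, so x and y are optimised independently as 1-D weighted medians.
Total weight W = 715; half = 357.5.
x-coordinate, sorted with cumulative weight:
  x=4 (Beta, w=275) cum 275
  x=4 (Delta, w=35) cum 310
  x=4 (Zeta, w=110) cum 420  ← median
  x=7 (Epsilon, w=50) cum 470
  x=8 (Gamma, w=70) cum 540
  x=14 (Eta, w=100) cum 640
  x=15 (Alpha, w=75) cum 715
⇒ x* = 4
y-coordinate, sorted with cumulative weight:
  y=2 (Alpha, w=75) cum 75
  y=5 (Epsilon, w=50) cum 125
  y=6 (Gamma, w=70) cum 195
  y=8 (Beta, w=275) cum 470  ← median
  y=8 (Eta, w=100) cum 570
  y=9 (Zeta, w=110) cum 680
  y=10 (Delta, w=35) cum 715
⇒ y* = 8

(4, 8)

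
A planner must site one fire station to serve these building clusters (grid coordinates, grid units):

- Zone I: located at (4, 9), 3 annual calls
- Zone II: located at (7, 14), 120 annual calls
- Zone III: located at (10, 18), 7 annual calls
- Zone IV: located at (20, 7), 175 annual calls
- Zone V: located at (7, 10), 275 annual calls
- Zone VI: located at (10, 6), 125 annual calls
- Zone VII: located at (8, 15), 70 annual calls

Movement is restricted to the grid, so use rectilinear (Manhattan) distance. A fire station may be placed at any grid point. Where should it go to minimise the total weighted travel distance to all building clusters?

(7, 10)

Manhattan distance separates: Σwᵢ(|x−xᵢ|+|y−yᵢ|) = Σwᵢ|x−xᵢ| + Σwᵢ|y−yᵢ|, so x and y are optimised independently as 1-D weighted medians.
Total weight W = 775; half = 387.5.
x-coordinate, sorted with cumulative weight:
  x=4 (Zone I, w=3) cum 3
  x=7 (Zone II, w=120) cum 123
  x=7 (Zone V, w=275) cum 398  ← median
  x=8 (Zone VII, w=70) cum 468
  x=10 (Zone III, w=7) cum 475
  x=10 (Zone VI, w=125) cum 600
  x=20 (Zone IV, w=175) cum 775
⇒ x* = 7
y-coordinate, sorted with cumulative weight:
  y=6 (Zone VI, w=125) cum 125
  y=7 (Zone IV, w=175) cum 300
  y=9 (Zone I, w=3) cum 303
  y=10 (Zone V, w=275) cum 578  ← median
  y=14 (Zone II, w=120) cum 698
  y=15 (Zone VII, w=70) cum 768
  y=18 (Zone III, w=7) cum 775
⇒ y* = 10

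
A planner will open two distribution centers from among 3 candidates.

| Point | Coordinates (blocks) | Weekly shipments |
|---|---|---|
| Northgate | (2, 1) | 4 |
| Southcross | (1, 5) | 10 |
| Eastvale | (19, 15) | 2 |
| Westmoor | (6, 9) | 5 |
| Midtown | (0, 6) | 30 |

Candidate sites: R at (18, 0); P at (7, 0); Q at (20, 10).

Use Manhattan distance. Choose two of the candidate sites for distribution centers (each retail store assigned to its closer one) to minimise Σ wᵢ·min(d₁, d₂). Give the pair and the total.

Evaluate every pair (each demand assigned to the nearer of the two):
  {P, Q}: total = 586
  {R, P}: total = 606
  {R, Q}: total = 1095
Best pair: {P, Q} with total 586.

{P, Q}, total 586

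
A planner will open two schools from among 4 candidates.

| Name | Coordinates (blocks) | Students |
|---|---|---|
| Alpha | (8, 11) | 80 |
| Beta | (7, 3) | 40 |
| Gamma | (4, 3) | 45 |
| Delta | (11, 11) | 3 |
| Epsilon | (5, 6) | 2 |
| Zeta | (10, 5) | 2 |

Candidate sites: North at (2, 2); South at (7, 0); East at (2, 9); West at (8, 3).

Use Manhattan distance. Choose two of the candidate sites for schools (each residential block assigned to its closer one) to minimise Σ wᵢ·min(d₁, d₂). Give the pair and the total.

Evaluate every pair (each demand assigned to the nearer of the two):
  {North, West}: total = 868
  {South, West}: total = 913
  {East, West}: total = 913
  {North, East}: total = 1082
  {South, East}: total = 1091
  {North, South}: total = 1290
Best pair: {North, West} with total 868.

{North, West}, total 868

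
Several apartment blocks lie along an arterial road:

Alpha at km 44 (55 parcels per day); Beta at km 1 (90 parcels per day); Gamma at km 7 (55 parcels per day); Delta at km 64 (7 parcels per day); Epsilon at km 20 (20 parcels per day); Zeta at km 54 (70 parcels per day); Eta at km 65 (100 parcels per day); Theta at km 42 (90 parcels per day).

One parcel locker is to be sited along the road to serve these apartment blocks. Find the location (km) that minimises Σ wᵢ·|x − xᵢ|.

x = 42

For a sum of weighted absolute distances on a line, the optimum is the weighted median (not the mean). Total weight W = 487; half-weight = 243.5.
Sort by position and accumulate weight:
  km 1 (Beta, w=90) → cum 90
  km 7 (Gamma, w=55) → cum 145
  km 20 (Epsilon, w=20) → cum 165
  km 42 (Theta, w=90) → cum 255  ≥ 243.5 → median here
  km 44 (Alpha, w=55) → cum 310
  km 54 (Zeta, w=70) → cum 380
  km 64 (Delta, w=7) → cum 387
  km 65 (Eta, w=100) → cum 487
Optimal location: km 42.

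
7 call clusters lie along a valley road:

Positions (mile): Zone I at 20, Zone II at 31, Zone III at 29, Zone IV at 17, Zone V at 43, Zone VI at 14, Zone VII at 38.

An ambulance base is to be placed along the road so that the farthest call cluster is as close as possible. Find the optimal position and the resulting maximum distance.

The 1-center on a line is the midpoint of the two extreme points: leftmost at 14, rightmost at 43.
Optimal location = (14 + 43)/2 = 28.5; maximum distance = (43 − 14)/2 = 14.5.

location 28.5, max distance 14.5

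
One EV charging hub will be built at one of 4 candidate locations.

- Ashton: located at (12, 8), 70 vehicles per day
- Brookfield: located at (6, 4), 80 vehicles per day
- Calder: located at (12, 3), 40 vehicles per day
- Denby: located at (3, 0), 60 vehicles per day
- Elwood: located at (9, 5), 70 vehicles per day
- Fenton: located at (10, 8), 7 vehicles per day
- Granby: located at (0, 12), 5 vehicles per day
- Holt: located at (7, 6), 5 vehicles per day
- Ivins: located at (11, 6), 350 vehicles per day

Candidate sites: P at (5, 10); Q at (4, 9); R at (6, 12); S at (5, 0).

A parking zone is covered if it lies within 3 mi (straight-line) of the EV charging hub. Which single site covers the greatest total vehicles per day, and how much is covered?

S, covering 60

Coverage radius r = 3 mi; a point is covered iff (Δx)²+(Δy)² ≤ 3² = 9.
  P (5, 10): covers {none} → 0
  Q (4, 9): covers {none} → 0
  R (6, 12): covers {none} → 0
  S (5, 0): covers {Denby} → 60
Maximum coverage at S: 60 vehicles per day.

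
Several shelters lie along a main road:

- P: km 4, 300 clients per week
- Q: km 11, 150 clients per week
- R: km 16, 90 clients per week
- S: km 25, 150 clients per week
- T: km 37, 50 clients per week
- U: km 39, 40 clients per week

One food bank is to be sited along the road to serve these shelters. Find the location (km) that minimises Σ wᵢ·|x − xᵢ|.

x = 11

For a sum of weighted absolute distances on a line, the optimum is the weighted median (not the mean). Total weight W = 780; half-weight = 390.
Sort by position and accumulate weight:
  km 4 (P, w=300) → cum 300
  km 11 (Q, w=150) → cum 450  ≥ 390 → median here
  km 16 (R, w=90) → cum 540
  km 25 (S, w=150) → cum 690
  km 37 (T, w=50) → cum 740
  km 39 (U, w=40) → cum 780
Optimal location: km 11.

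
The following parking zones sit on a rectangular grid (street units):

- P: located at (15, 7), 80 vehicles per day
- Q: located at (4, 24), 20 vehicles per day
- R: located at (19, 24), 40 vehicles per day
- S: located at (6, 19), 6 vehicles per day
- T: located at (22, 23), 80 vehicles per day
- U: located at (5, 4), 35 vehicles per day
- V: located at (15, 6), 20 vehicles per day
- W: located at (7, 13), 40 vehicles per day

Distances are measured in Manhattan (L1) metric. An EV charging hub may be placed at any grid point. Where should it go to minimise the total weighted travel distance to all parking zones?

Manhattan distance separates: Σwᵢ(|x−xᵢ|+|y−yᵢ|) = Σwᵢ|x−xᵢ| + Σwᵢ|y−yᵢ|, so x and y are optimised independently as 1-D weighted medians.
Total weight W = 321; half = 160.5.
x-coordinate, sorted with cumulative weight:
  x=4 (Q, w=20) cum 20
  x=5 (U, w=35) cum 55
  x=6 (S, w=6) cum 61
  x=7 (W, w=40) cum 101
  x=15 (P, w=80) cum 181  ← median
  x=15 (V, w=20) cum 201
  x=19 (R, w=40) cum 241
  x=22 (T, w=80) cum 321
⇒ x* = 15
y-coordinate, sorted with cumulative weight:
  y=4 (U, w=35) cum 35
  y=6 (V, w=20) cum 55
  y=7 (P, w=80) cum 135
  y=13 (W, w=40) cum 175  ← median
  y=19 (S, w=6) cum 181
  y=23 (T, w=80) cum 261
  y=24 (Q, w=20) cum 281
  y=24 (R, w=40) cum 321
⇒ y* = 13

(15, 13)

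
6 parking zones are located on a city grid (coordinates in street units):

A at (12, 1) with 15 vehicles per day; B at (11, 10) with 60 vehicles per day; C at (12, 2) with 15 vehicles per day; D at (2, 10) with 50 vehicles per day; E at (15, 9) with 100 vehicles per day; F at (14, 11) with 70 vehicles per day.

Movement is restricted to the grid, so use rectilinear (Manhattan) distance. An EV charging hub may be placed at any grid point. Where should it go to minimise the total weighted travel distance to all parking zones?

(14, 10)

Manhattan distance separates: Σwᵢ(|x−xᵢ|+|y−yᵢ|) = Σwᵢ|x−xᵢ| + Σwᵢ|y−yᵢ|, so x and y are optimised independently as 1-D weighted medians.
Total weight W = 310; half = 155.
x-coordinate, sorted with cumulative weight:
  x=2 (D, w=50) cum 50
  x=11 (B, w=60) cum 110
  x=12 (A, w=15) cum 125
  x=12 (C, w=15) cum 140
  x=14 (F, w=70) cum 210  ← median
  x=15 (E, w=100) cum 310
⇒ x* = 14
y-coordinate, sorted with cumulative weight:
  y=1 (A, w=15) cum 15
  y=2 (C, w=15) cum 30
  y=9 (E, w=100) cum 130
  y=10 (B, w=60) cum 190  ← median
  y=10 (D, w=50) cum 240
  y=11 (F, w=70) cum 310
⇒ y* = 10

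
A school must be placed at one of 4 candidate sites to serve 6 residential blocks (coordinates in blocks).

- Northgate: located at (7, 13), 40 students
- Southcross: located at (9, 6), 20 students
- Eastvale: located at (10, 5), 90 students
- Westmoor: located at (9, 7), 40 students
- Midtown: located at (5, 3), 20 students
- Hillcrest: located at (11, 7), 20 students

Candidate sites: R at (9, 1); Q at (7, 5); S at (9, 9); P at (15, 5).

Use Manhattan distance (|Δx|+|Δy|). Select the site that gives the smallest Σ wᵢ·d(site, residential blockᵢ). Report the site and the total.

Total weighted distance at each candidate:
  R (9, 1): total = 1630
  Q (7, 5): total = 1010
  S (9, 9): total = 1110
  P (15, 5): total = 1910
Minimum is at Q with total 1010 blocks.

Q, total 1010 blocks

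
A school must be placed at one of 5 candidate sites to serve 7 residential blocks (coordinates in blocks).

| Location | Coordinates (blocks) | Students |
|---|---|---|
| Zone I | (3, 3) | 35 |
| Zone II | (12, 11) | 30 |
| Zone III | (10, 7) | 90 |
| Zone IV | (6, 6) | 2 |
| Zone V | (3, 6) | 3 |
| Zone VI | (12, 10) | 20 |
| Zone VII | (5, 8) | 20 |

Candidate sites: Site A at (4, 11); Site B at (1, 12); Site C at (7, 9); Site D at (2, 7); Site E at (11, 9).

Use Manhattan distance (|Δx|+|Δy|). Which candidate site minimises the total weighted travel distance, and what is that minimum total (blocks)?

Total weighted distance at each candidate:
  Site A (4, 11): total = 1747
  Site B (1, 12): total = 2471
  Site C (7, 9): total = 1219
  Site D (2, 7): total = 1671
  Site E (11, 9): total = 1079
Minimum is at Site E with total 1079 blocks.

Site E, total 1079 blocks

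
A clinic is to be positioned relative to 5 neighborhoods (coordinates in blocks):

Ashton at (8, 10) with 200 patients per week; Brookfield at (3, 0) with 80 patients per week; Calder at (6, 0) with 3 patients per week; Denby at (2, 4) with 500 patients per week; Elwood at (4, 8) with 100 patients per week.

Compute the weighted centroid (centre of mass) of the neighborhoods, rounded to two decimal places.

(3.69, 5.44)

The minimiser of Σwᵢ‖p−pᵢ‖² is the weighted centroid p* = (Σwᵢpᵢ)/(Σwᵢ).
Σwᵢ = 883.
Σwᵢxᵢ = 200·8 + 80·3 + 3·6 + 500·2 + 100·4 = 3258.
Σwᵢyᵢ = 200·10 + 80·0 + 3·0 + 500·4 + 100·8 = 4800.
x* = 3258/883 = 3.69, y* = 4800/883 = 5.44.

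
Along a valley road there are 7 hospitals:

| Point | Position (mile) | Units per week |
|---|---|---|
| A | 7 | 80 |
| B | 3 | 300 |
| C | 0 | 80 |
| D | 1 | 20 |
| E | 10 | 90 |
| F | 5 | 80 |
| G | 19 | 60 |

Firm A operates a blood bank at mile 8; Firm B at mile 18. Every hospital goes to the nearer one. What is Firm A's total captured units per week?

650

The indifferent point is the midpoint (8+18)/2 = 13; hospitals left of it (closer to Firm A at 8) go to Firm A, those right go to Firm B.
  C at 0 (w=80) → Firm A
  D at 1 (w=20) → Firm A
  B at 3 (w=300) → Firm A
  F at 5 (w=80) → Firm A
  A at 7 (w=80) → Firm A
  E at 10 (w=90) → Firm A
  G at 19 (w=60) → Firm B
Firm A captures 650; Firm B captures 60.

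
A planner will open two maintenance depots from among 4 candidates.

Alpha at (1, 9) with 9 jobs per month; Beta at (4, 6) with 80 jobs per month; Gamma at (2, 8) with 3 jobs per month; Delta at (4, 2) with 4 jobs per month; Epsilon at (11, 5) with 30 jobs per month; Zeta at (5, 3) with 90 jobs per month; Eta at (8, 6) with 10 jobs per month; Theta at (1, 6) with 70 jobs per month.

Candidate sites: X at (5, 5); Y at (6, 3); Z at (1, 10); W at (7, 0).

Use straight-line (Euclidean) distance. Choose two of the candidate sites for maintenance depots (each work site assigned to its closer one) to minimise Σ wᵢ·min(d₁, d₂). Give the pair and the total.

Evaluate every pair (each demand assigned to the nearer of the two):
  {X, Y}: total = 757.5
  {X, Z}: total = 813.1
  {X, W}: total = 869.7
  {Y, Z}: total = 880.7
  {Y, W}: total = 1082.7
  {Z, W}: total = 1287.6
Best pair: {X, Y} with total 757.5.

{X, Y}, total 757.5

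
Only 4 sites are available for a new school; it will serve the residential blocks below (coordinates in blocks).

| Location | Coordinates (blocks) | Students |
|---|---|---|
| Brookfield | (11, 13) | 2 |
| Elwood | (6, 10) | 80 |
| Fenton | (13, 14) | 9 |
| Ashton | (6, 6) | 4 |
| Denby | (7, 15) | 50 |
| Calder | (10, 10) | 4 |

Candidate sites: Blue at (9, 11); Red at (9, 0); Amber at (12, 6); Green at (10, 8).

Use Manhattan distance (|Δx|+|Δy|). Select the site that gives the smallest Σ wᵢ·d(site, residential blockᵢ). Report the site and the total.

Blue, total 731 blocks

Total weighted distance at each candidate:
  Blue (9, 11): total = 731
  Red (9, 0): total = 2162
  Amber (12, 6): total = 1645
  Green (10, 8): total = 1105
Minimum is at Blue with total 731 blocks.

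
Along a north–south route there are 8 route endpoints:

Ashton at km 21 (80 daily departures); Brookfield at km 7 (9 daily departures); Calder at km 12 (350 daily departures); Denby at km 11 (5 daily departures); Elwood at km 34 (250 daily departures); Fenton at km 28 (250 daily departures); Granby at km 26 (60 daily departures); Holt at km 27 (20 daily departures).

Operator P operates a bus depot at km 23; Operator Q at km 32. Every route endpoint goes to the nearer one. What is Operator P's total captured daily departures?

524

The indifferent point is the midpoint (23+32)/2 = 27.5; route endpoints left of it (closer to Operator P at 23) go to Operator P, those right go to Operator Q.
  Brookfield at 7 (w=9) → Operator P
  Denby at 11 (w=5) → Operator P
  Calder at 12 (w=350) → Operator P
  Ashton at 21 (w=80) → Operator P
  Granby at 26 (w=60) → Operator P
  Holt at 27 (w=20) → Operator P
  Fenton at 28 (w=250) → Operator Q
  Elwood at 34 (w=250) → Operator Q
Operator P captures 524; Operator Q captures 500.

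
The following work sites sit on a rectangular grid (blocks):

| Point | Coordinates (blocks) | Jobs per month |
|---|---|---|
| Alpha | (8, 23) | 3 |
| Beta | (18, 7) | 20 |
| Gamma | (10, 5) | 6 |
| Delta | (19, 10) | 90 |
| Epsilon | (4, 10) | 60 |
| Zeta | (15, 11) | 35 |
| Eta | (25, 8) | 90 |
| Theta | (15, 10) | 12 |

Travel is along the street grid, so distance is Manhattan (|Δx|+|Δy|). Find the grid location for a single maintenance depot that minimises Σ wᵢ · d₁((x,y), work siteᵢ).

(19, 10)

Manhattan distance separates: Σwᵢ(|x−xᵢ|+|y−yᵢ|) = Σwᵢ|x−xᵢ| + Σwᵢ|y−yᵢ|, so x and y are optimised independently as 1-D weighted medians.
Total weight W = 316; half = 158.
x-coordinate, sorted with cumulative weight:
  x=4 (Epsilon, w=60) cum 60
  x=8 (Alpha, w=3) cum 63
  x=10 (Gamma, w=6) cum 69
  x=15 (Zeta, w=35) cum 104
  x=15 (Theta, w=12) cum 116
  x=18 (Beta, w=20) cum 136
  x=19 (Delta, w=90) cum 226  ← median
  x=25 (Eta, w=90) cum 316
⇒ x* = 19
y-coordinate, sorted with cumulative weight:
  y=5 (Gamma, w=6) cum 6
  y=7 (Beta, w=20) cum 26
  y=8 (Eta, w=90) cum 116
  y=10 (Delta, w=90) cum 206  ← median
  y=10 (Epsilon, w=60) cum 266
  y=10 (Theta, w=12) cum 278
  y=11 (Zeta, w=35) cum 313
  y=23 (Alpha, w=3) cum 316
⇒ y* = 10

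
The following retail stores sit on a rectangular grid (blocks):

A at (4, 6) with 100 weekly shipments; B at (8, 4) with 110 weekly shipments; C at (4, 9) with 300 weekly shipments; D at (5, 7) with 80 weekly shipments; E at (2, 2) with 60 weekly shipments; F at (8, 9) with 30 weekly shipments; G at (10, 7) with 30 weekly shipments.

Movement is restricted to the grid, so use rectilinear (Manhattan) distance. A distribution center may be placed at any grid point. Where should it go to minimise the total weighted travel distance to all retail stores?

(4, 7)

Manhattan distance separates: Σwᵢ(|x−xᵢ|+|y−yᵢ|) = Σwᵢ|x−xᵢ| + Σwᵢ|y−yᵢ|, so x and y are optimised independently as 1-D weighted medians.
Total weight W = 710; half = 355.
x-coordinate, sorted with cumulative weight:
  x=2 (E, w=60) cum 60
  x=4 (A, w=100) cum 160
  x=4 (C, w=300) cum 460  ← median
  x=5 (D, w=80) cum 540
  x=8 (B, w=110) cum 650
  x=8 (F, w=30) cum 680
  x=10 (G, w=30) cum 710
⇒ x* = 4
y-coordinate, sorted with cumulative weight:
  y=2 (E, w=60) cum 60
  y=4 (B, w=110) cum 170
  y=6 (A, w=100) cum 270
  y=7 (D, w=80) cum 350
  y=7 (G, w=30) cum 380  ← median
  y=9 (C, w=300) cum 680
  y=9 (F, w=30) cum 710
⇒ y* = 7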